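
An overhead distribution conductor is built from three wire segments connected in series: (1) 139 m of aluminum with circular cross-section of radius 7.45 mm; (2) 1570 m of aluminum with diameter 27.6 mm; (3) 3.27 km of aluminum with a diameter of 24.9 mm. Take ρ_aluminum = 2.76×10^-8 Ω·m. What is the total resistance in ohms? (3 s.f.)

0.280 Ω

Seg 1: A = πr² = π(7.4500e-03 m)² = 1.744e-04 m²
R_1 = (2.76×10^-8)(139)/(1.744e-04) = 0.022 Ω
Seg 2: A = π(d/2)² = π(1.3800e-02 m)² = 5.983e-04 m²
R_2 = (2.76×10^-8)(1570)/(5.983e-04) = 0.07243 Ω
Seg 3: A = π(d/2)² = π(1.2450e-02 m)² = 4.870e-04 m²
R_3 = (2.76×10^-8)(3270)/(4.870e-04) = 0.1853 Ω
R_total = R_1 + R_2 + R_3 = 0.280 Ω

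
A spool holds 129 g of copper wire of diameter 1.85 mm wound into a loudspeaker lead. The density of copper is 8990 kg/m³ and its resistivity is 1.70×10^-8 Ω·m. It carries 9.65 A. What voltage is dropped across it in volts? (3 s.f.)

0.326 V

A = π(d/2)² = π(9.2500e-04 m)² = 2.6880e-06 m²
L = m/(density·A) = 0.129/(8990×2.6880e-06) = 5.338 m
R = ρL/A = (1.70×10^-8)(5.338)/(2.6880e-06) = 0.03376 Ω
V = IR = 9.65 × 0.03376 = 0.326 V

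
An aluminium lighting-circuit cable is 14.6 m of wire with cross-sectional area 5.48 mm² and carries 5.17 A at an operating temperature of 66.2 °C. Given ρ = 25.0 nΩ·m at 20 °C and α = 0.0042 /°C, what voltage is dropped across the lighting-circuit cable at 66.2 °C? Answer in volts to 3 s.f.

0.411 V

ρ = 25.0 nΩ·m = 2.50×10^-8 Ω·m
A = 5.48 mm² = 5.480e-06 m²
R₍20₎ = ρL/A = (2.50×10^-8)(14.6)/(5.480e-06) = 0.06661 Ω
R₍66.2₎ = R₍20₎(1 + αΔT) = 0.06661 × (1 + 0.0042×46.2) = 0.07953 Ω
V = IR = 5.17 × 0.07953 = 0.411 V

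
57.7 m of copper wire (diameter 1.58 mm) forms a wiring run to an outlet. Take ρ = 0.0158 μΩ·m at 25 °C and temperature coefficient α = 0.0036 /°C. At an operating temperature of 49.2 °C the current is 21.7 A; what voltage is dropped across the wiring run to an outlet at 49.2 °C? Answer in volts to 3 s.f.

ρ = 0.0158 μΩ·m = 1.58×10^-8 Ω·m
A = π(d/2)² = π(7.9000e-04 m)² = 1.961e-06 m²
R₍25₎ = ρL/A = (1.58×10^-8)(57.7)/(1.961e-06) = 0.465 Ω
R₍49.2₎ = R₍25₎(1 + αΔT) = 0.465 × (1 + 0.0036×24.2) = 0.5055 Ω
V = IR = 21.7 × 0.5055 = 11.0 V

11.0 V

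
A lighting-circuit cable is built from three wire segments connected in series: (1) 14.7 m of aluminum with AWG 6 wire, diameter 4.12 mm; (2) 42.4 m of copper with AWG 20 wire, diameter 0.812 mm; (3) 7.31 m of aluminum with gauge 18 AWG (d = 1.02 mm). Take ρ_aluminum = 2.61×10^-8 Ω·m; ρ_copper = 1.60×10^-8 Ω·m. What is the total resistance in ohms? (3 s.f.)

1.57 Ω

Seg 1: A = π(4.12/2 mm)² = π(2.0600e-03 m)² = 1.333e-05 m²
R_1 = (2.61×10^-8)(14.7)/(1.333e-05) = 0.02878 Ω
Seg 2: A = π(0.812/2 mm)² = π(4.0600e-04 m)² = 5.178e-07 m²
R_2 = (1.60×10^-8)(42.4)/(5.178e-07) = 1.31 Ω
Seg 3: A = π(1.02/2 mm)² = π(5.1000e-04 m)² = 8.171e-07 m²
R_3 = (2.61×10^-8)(7.31)/(8.171e-07) = 0.2335 Ω
R_total = R_1 + R_2 + R_3 = 1.57 Ω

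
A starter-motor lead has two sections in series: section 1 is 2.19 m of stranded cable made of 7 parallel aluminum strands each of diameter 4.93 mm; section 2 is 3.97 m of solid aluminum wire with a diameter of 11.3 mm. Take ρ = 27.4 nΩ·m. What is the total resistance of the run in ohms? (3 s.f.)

ρ = 27.4 nΩ·m = 2.74×10^-8 Ω·m
Section 1: A_strand = π(2.4650e-03)² = 1.909e-05 m²; R₁ = ρL/(N·A_s) = (2.74×10^-8)(2.19)/(7×1.909e-05) = 4.491×10^-4 Ω
Section 2: A = π(d/2)² = π(5.6500e-03 m)² = 1.003e-04 m²
R₂ = (2.74×10^-8)(3.97)/(1.003e-04) = 0.001085 Ω
R = R₁ + R₂ = 0.00153 Ω

0.00153 Ω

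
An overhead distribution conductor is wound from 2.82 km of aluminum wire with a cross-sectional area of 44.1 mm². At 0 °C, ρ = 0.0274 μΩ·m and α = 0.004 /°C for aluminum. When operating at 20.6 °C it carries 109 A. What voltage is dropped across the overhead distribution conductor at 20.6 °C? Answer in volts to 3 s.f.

207 V

ρ = 0.0274 μΩ·m = 2.74×10^-8 Ω·m
A = 44.1 mm² = 4.410e-05 m²
R₍0₎ = ρL/A = (2.74×10^-8)(2820)/(4.410e-05) = 1.752 Ω
R₍20.6₎ = R₍0₎(1 + αΔT) = 1.752 × (1 + 0.004×20.6) = 1.896 Ω
V = IR = 109 × 1.896 = 207 V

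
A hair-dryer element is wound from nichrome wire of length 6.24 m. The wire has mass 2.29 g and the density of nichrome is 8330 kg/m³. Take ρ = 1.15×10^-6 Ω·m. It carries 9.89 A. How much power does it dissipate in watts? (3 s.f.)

15900 W

A = m/(density·L) = 0.00229/(8330×6.24) = 4.4056e-08 m²
R = ρL/A = (1.15×10^-6)(6.24)/(4.4056e-08) = 162.9 Ω
P = I²R = (9.89)² × 162.9 = 15900 W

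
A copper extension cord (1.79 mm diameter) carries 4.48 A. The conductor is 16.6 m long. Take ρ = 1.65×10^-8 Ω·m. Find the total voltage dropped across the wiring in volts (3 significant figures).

A = π(d/2)² = π(8.9500e-04 m)² = 2.516e-06 m²
R = ρL/A = (1.65×10^-8)(16.6)/(2.516e-06) = 0.1088 Ω
V = IR = 4.48 × 0.1088 = 0.488 V

0.488 V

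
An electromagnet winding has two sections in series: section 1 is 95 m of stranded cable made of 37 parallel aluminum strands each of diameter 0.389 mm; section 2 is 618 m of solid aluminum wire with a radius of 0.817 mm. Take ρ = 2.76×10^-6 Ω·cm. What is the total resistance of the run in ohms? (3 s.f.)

ρ = 2.76×10^-6 Ω·cm = 2.76×10^-8 Ω·m
Section 1: A_strand = π(1.9450e-04)² = 1.188e-07 m²; R₁ = ρL/(N·A_s) = (2.76×10^-8)(95)/(37×1.188e-07) = 0.5963 Ω
Section 2: A = πr² = π(8.1700e-04 m)² = 2.097e-06 m²
R₂ = (2.76×10^-8)(618)/(2.097e-06) = 8.134 Ω
R = R₁ + R₂ = 8.73 Ω

8.73 Ω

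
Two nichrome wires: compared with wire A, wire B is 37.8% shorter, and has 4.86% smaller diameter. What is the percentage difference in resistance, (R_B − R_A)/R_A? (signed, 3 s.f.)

-31.3%

R ∝ L/d², so R_B/R_A = (1 − 37.8/100) × (1 − 4.86/100)⁻²
= 0.622 × 1.105 = 0.6872
(R_B − R_A)/R_A = 0.6872 − 1 = -31.3%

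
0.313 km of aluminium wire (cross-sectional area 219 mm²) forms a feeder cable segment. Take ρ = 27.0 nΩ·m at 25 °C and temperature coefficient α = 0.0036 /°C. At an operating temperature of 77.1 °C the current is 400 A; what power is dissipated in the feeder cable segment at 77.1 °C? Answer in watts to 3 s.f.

7330 W

ρ = 27.0 nΩ·m = 2.70×10^-8 Ω·m
A = 219 mm² = 2.190e-04 m²
R₍25₎ = ρL/A = (2.70×10^-8)(313)/(2.190e-04) = 0.03859 Ω
R₍77.1₎ = R₍25₎(1 + αΔT) = 0.03859 × (1 + 0.0036×52.1) = 0.04583 Ω
P = I²R = (400)² × 0.04583 = 7330 W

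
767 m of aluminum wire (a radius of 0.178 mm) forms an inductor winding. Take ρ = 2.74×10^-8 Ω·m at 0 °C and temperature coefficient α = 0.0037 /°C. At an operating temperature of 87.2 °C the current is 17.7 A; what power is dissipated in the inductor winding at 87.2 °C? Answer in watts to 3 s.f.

A = πr² = π(1.7800e-04 m)² = 9.954e-08 m²
R₍0₎ = ρL/A = (2.74×10^-8)(767)/(9.954e-08) = 211.1 Ω
R₍87.2₎ = R₍0₎(1 + αΔT) = 211.1 × (1 + 0.0037×87.2) = 279.3 Ω
P = I²R = (17.7)² × 279.3 = 87500 W

87500 W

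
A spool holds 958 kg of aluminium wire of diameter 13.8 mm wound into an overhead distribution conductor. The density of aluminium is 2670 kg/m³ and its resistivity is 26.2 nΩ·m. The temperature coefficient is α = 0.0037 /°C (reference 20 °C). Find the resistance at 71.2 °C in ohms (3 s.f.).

ρ = 26.2 nΩ·m = 2.62×10^-8 Ω·m
A = π(d/2)² = π(6.9000e-03 m)² = 1.4957e-04 m²
L = m/(density·A) = 958/(2670×1.4957e-04) = 2399 m
R = ρL/A = (2.62×10^-8)(2399)/(1.4957e-04) = 0.4202 Ω
R(71.2 °C) = 0.4202 × (1 + 0.0037×51.2) = 0.500 Ω

0.500 Ω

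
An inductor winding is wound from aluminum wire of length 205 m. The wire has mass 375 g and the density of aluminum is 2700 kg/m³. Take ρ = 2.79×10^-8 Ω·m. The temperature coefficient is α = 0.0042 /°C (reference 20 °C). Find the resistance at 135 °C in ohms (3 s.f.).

12.5 Ω

A = m/(density·L) = 0.375/(2700×205) = 6.7751e-07 m²
R = ρL/A = (2.79×10^-8)(205)/(6.7751e-07) = 8.442 Ω
R(135 °C) = 8.442 × (1 + 0.0042×115) = 12.5 Ω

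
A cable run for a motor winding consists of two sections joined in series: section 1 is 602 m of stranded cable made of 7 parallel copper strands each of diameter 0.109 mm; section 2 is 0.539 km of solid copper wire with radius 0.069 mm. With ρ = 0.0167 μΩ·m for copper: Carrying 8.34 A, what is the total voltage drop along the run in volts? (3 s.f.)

ρ = 0.0167 μΩ·m = 1.67×10^-8 Ω·m
Section 1: A_strand = π(5.4500e-05)² = 9.331e-09 m²; R₁ = ρL/(N·A_s) = (1.67×10^-8)(602)/(7×9.331e-09) = 153.9 Ω
Section 2: A = πr² = π(6.9000e-05 m)² = 1.496e-08 m²
R₂ = (1.67×10^-8)(539)/(1.496e-08) = 601.8 Ω
R = R₁ + R₂ = 755.7 Ω
V = IR = 8.34 × 755.7 = 6300 V

6300 V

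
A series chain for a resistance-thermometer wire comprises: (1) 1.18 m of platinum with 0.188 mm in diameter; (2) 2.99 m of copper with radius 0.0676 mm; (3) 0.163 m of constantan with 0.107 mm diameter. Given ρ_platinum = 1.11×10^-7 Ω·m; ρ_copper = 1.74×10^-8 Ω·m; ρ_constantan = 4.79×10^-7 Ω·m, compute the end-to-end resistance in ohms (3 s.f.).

17.0 Ω

Seg 1: A = π(d/2)² = π(9.4000e-05 m)² = 2.776e-08 m²
R_1 = (1.11×10^-7)(1.18)/(2.776e-08) = 4.718 Ω
Seg 2: A = πr² = π(6.7600e-05 m)² = 1.436e-08 m²
R_2 = (1.74×10^-8)(2.99)/(1.436e-08) = 3.624 Ω
Seg 3: A = π(d/2)² = π(5.3500e-05 m)² = 8.992e-09 m²
R_3 = (4.79×10^-7)(0.163)/(8.992e-09) = 8.683 Ω
R_total = R_1 + R_2 + R_3 = 17.0 Ω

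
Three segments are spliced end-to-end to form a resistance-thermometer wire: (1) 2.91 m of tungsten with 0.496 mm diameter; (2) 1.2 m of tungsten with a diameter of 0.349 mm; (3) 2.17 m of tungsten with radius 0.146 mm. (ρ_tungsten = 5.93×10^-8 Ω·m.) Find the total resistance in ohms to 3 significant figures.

Seg 1: A = π(d/2)² = π(2.4800e-04 m)² = 1.932e-07 m²
R_1 = (5.93×10^-8)(2.91)/(1.932e-07) = 0.8931 Ω
Seg 2: A = π(d/2)² = π(1.7450e-04 m)² = 9.566e-08 m²
R_2 = (5.93×10^-8)(1.2)/(9.566e-08) = 0.7439 Ω
Seg 3: A = πr² = π(1.4600e-04 m)² = 6.697e-08 m²
R_3 = (5.93×10^-8)(2.17)/(6.697e-08) = 1.922 Ω
R_total = R_1 + R_2 + R_3 = 3.56 Ω

3.56 Ω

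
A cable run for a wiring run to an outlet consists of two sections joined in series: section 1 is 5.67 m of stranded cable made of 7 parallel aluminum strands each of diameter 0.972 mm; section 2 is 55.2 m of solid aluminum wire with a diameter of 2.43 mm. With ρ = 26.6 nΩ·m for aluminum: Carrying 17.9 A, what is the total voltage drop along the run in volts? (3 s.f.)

ρ = 26.6 nΩ·m = 2.66×10^-8 Ω·m
Section 1: A_strand = π(4.8600e-04)² = 7.420e-07 m²; R₁ = ρL/(N·A_s) = (2.66×10^-8)(5.67)/(7×7.420e-07) = 0.02904 Ω
Section 2: A = π(d/2)² = π(1.2150e-03 m)² = 4.638e-06 m²
R₂ = (2.66×10^-8)(55.2)/(4.638e-06) = 0.3166 Ω
R = R₁ + R₂ = 0.3456 Ω
V = IR = 17.9 × 0.3456 = 6.19 V

6.19 V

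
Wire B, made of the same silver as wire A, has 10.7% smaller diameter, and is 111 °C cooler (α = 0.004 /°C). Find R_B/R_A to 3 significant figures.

R ∝ ρL/d² with ρ ∝ (1+αΔT), so R_B/R_A = (1 − 10.7/100)⁻² × (1 − 0.004×111)
= 1.254 × 0.556 = 0.697

0.697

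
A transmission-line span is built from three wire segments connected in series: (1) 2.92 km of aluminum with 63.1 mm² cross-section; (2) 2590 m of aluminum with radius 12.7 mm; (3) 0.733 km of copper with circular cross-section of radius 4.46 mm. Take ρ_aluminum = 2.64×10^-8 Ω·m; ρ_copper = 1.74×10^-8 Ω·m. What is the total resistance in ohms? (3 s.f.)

1.56 Ω

Seg 1: A = 63.1 mm² = 6.310e-05 m²
R_1 = (2.64×10^-8)(2920)/(6.310e-05) = 1.222 Ω
Seg 2: A = πr² = π(1.2700e-02 m)² = 5.067e-04 m²
R_2 = (2.64×10^-8)(2590)/(5.067e-04) = 0.1349 Ω
Seg 3: A = πr² = π(4.4600e-03 m)² = 6.249e-05 m²
R_3 = (1.74×10^-8)(733)/(6.249e-05) = 0.2041 Ω
R_total = R_1 + R_2 + R_3 = 1.56 Ω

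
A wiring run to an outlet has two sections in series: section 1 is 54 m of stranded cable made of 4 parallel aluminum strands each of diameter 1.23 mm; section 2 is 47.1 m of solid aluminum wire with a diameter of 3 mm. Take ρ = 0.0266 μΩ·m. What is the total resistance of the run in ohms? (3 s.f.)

0.479 Ω

ρ = 0.0266 μΩ·m = 2.66×10^-8 Ω·m
Section 1: A_strand = π(6.1500e-04)² = 1.188e-06 m²; R₁ = ρL/(N·A_s) = (2.66×10^-8)(54)/(4×1.188e-06) = 0.3022 Ω
Section 2: A = π(d/2)² = π(1.5000e-03 m)² = 7.069e-06 m²
R₂ = (2.66×10^-8)(47.1)/(7.069e-06) = 0.1772 Ω
R = R₁ + R₂ = 0.479 Ω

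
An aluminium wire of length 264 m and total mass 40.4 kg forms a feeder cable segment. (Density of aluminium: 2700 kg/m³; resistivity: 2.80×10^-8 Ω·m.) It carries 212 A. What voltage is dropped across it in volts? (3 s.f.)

A = m/(density·L) = 40.4/(2700×264) = 5.6678e-05 m²
R = ρL/A = (2.80×10^-8)(264)/(5.6678e-05) = 0.1304 Ω
V = IR = 212 × 0.1304 = 27.6 V

27.6 V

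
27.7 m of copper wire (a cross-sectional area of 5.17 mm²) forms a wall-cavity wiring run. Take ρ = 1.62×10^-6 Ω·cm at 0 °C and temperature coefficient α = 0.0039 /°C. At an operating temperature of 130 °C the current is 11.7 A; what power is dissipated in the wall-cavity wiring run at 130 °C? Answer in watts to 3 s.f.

ρ = 1.62×10^-6 Ω·cm = 1.62×10^-8 Ω·m
A = 5.17 mm² = 5.170e-06 m²
R₍0₎ = ρL/A = (1.62×10^-8)(27.7)/(5.170e-06) = 0.0868 Ω
R₍130₎ = R₍0₎(1 + αΔT) = 0.0868 × (1 + 0.0039×130) = 0.1308 Ω
P = I²R = (11.7)² × 0.1308 = 17.9 W

17.9 W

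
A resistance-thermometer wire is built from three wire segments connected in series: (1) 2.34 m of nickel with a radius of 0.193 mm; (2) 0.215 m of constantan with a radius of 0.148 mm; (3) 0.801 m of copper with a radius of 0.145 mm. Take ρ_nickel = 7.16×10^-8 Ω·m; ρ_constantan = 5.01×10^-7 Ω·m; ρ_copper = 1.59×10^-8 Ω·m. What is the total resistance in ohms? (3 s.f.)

Seg 1: A = πr² = π(1.9300e-04 m)² = 1.170e-07 m²
R_1 = (7.16×10^-8)(2.34)/(1.170e-07) = 1.432 Ω
Seg 2: A = πr² = π(1.4800e-04 m)² = 6.881e-08 m²
R_2 = (5.01×10^-7)(0.215)/(6.881e-08) = 1.565 Ω
Seg 3: A = πr² = π(1.4500e-04 m)² = 6.605e-08 m²
R_3 = (1.59×10^-8)(0.801)/(6.605e-08) = 0.1928 Ω
R_total = R_1 + R_2 + R_3 = 3.19 Ω

3.19 Ω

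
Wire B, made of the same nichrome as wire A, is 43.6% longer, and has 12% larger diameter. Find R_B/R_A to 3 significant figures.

R ∝ L/d², so R_B/R_A = (1 + 43.6/100) × (1 + 12/100)⁻²
= 1.436 × 0.7972 = 1.14

1.14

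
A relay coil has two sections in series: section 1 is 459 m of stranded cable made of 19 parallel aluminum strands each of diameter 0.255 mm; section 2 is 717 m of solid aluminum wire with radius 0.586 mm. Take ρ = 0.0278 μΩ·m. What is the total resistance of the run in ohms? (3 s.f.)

ρ = 0.0278 μΩ·m = 2.78×10^-8 Ω·m
Section 1: A_strand = π(1.2750e-04)² = 5.107e-08 m²; R₁ = ρL/(N·A_s) = (2.78×10^-8)(459)/(19×5.107e-08) = 13.15 Ω
Section 2: A = πr² = π(5.8600e-04 m)² = 1.079e-06 m²
R₂ = (2.78×10^-8)(717)/(1.079e-06) = 18.48 Ω
R = R₁ + R₂ = 31.6 Ω

31.6 Ω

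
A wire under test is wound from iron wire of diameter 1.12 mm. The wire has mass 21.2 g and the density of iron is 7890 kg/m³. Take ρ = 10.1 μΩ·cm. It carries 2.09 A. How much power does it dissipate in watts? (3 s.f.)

1.22 W

ρ = 10.1 μΩ·cm = 1.01×10^-7 Ω·m
A = π(d/2)² = π(5.6000e-04 m)² = 9.8520e-07 m²
L = m/(density·A) = 0.0212/(7890×9.8520e-07) = 2.727 m
R = ρL/A = (1.01×10^-7)(2.727)/(9.8520e-07) = 0.2796 Ω
P = I²R = (2.09)² × 0.2796 = 1.22 W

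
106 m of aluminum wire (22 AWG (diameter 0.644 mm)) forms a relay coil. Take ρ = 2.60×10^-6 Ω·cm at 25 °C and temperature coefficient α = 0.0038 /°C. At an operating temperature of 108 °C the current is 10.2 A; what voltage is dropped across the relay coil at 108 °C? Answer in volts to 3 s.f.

ρ = 2.60×10^-6 Ω·cm = 2.60×10^-8 Ω·m
A = π(0.644/2 mm)² = π(3.2200e-04 m)² = 3.257e-07 m²
R₍25₎ = ρL/A = (2.60×10^-8)(106)/(3.257e-07) = 8.461 Ω
R₍108₎ = R₍25₎(1 + αΔT) = 8.461 × (1 + 0.0038×83) = 11.13 Ω
V = IR = 10.2 × 11.13 = 114 V

114 V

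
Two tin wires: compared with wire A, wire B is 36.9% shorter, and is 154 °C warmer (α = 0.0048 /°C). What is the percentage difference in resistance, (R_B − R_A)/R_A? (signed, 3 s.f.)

R ∝ ρL/d² with ρ ∝ (1+αΔT), so R_B/R_A = (1 − 36.9/100) × (1 + 0.0048×154)
= 0.631 × 1.739 = 1.097
(R_B − R_A)/R_A = 1.097 − 1 = 9.74%

9.74%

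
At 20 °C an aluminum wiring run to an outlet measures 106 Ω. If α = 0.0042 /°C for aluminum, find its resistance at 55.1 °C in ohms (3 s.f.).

ΔT = 55.1 − 20 = 35.1 °C
R = R₀(1 + αΔT) = 106 × (1 + 0.0042×35.1) = 106 × 1.147 = 122 Ω

122 Ω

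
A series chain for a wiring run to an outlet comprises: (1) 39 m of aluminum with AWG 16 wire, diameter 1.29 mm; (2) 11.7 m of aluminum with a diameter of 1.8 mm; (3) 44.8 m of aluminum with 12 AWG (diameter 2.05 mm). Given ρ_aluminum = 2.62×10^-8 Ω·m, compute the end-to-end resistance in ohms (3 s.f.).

1.26 Ω

Seg 1: A = π(1.29/2 mm)² = π(6.4500e-04 m)² = 1.307e-06 m²
R_1 = (2.62×10^-8)(39)/(1.307e-06) = 0.7818 Ω
Seg 2: A = π(d/2)² = π(9.0000e-04 m)² = 2.545e-06 m²
R_2 = (2.62×10^-8)(11.7)/(2.545e-06) = 0.1205 Ω
Seg 3: A = π(2.05/2 mm)² = π(1.0250e-03 m)² = 3.301e-06 m²
R_3 = (2.62×10^-8)(44.8)/(3.301e-06) = 0.3556 Ω
R_total = R_1 + R_2 + R_3 = 1.26 Ω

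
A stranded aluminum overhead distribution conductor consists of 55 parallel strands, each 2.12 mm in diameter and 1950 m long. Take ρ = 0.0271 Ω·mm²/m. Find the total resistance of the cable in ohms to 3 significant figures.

ρ = 0.0271 Ω·mm²/m = 2.71×10^-8 Ω·m
A_strand = π(1.0600e-03 m)² = 3.530e-06 m²
R_strand = ρL/A = (2.71×10^-8)(1950)/(3.530e-06) = 14.97 Ω
R_total = R_strand/N = 14.97/55 = 0.272 Ω

0.272 Ω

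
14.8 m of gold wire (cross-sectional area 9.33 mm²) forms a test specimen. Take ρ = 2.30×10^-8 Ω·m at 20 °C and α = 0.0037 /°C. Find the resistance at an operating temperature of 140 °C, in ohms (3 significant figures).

A = 9.33 mm² = 9.330e-06 m²
R₍20°C₎ = ρL/A = (2.30×10^-8)(14.8)/(9.330e-06) = 0.03648 Ω
R = R₀(1 + αΔT) = 0.03648(1 + 0.0037×120) = 0.0527 Ω

0.0527 Ω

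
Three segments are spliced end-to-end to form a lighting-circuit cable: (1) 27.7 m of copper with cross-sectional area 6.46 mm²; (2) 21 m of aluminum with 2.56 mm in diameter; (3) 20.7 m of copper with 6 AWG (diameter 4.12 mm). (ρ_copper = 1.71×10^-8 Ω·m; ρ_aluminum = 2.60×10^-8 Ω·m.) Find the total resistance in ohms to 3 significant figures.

0.206 Ω

Seg 1: A = 6.46 mm² = 6.460e-06 m²
R_1 = (1.71×10^-8)(27.7)/(6.460e-06) = 0.07332 Ω
Seg 2: A = π(d/2)² = π(1.2800e-03 m)² = 5.147e-06 m²
R_2 = (2.60×10^-8)(21)/(5.147e-06) = 0.1061 Ω
Seg 3: A = π(4.12/2 mm)² = π(2.0600e-03 m)² = 1.333e-05 m²
R_3 = (1.71×10^-8)(20.7)/(1.333e-05) = 0.02655 Ω
R_total = R_1 + R_2 + R_3 = 0.206 Ω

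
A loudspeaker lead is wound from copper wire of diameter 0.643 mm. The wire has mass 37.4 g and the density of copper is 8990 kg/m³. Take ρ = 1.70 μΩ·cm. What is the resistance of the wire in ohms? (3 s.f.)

0.671 Ω

ρ = 1.70 μΩ·cm = 1.70×10^-8 Ω·m
A = π(d/2)² = π(3.2150e-04 m)² = 3.2472e-07 m²
L = m/(density·A) = 0.0374/(8990×3.2472e-07) = 12.81 m
R = ρL/A = (1.70×10^-8)(12.81)/(3.2472e-07) = 0.671 Ω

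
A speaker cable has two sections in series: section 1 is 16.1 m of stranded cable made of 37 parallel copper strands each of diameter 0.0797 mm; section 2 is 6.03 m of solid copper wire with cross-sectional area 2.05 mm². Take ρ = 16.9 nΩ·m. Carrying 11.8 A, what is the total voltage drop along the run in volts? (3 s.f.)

ρ = 16.9 nΩ·m = 1.69×10^-8 Ω·m
Section 1: A_strand = π(3.9850e-05)² = 4.989e-09 m²; R₁ = ρL/(N·A_s) = (1.69×10^-8)(16.1)/(37×4.989e-09) = 1.474 Ω
Section 2: A = 2.05 mm² = 2.050e-06 m²
R₂ = (1.69×10^-8)(6.03)/(2.050e-06) = 0.04971 Ω
R = R₁ + R₂ = 1.524 Ω
V = IR = 11.8 × 1.524 = 18.0 V

18.0 V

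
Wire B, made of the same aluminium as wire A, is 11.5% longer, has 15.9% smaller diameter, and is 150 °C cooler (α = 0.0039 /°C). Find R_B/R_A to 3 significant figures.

0.654

R ∝ ρL/d² with ρ ∝ (1+αΔT), so R_B/R_A = (1 + 11.5/100) × (1 − 15.9/100)⁻² × (1 − 0.0039×150)
= 1.115 × 1.414 × 0.415 = 0.654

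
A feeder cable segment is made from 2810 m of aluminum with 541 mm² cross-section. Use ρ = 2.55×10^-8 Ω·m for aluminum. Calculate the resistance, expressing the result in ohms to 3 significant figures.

A = 541 mm² = 5.410e-04 m²
R = ρL/A = (2.55×10^-8)(2810 m)/(5.410e-04 m²) = 0.132 Ω

0.132 Ω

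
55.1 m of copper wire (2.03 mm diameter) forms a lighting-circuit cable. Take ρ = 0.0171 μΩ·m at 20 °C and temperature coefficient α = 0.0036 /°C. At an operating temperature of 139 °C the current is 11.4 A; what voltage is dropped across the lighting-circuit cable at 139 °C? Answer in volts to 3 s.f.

ρ = 0.0171 μΩ·m = 1.71×10^-8 Ω·m
A = π(d/2)² = π(1.0150e-03 m)² = 3.237e-06 m²
R₍20₎ = ρL/A = (1.71×10^-8)(55.1)/(3.237e-06) = 0.2911 Ω
R₍139₎ = R₍20₎(1 + αΔT) = 0.2911 × (1 + 0.0036×119) = 0.4158 Ω
V = IR = 11.4 × 0.4158 = 4.74 V

4.74 V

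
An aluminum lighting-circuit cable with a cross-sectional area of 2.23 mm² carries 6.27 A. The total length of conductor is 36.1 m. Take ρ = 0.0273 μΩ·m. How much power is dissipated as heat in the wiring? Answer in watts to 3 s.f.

17.4 W

ρ = 0.0273 μΩ·m = 2.73×10^-8 Ω·m
A = 2.23 mm² = 2.230e-06 m²
R = ρL/A = (2.73×10^-8)(36.1)/(2.230e-06) = 0.4419 Ω
P = I²R = (6.27)² × 0.4419 = 17.4 W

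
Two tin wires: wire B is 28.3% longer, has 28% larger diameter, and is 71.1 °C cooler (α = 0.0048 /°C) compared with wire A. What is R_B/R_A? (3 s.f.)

0.516

R ∝ ρL/d² with ρ ∝ (1+αΔT), so R_B/R_A = (1 + 28.3/100) × (1 + 28/100)⁻² × (1 − 0.0048×71.1)
= 1.283 × 0.6103 × 0.6587 = 0.516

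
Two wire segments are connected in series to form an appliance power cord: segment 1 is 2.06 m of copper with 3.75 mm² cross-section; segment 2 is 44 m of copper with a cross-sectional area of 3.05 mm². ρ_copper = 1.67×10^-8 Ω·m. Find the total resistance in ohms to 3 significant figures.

0.250 Ω

Segment 1: A = 3.75 mm² = 3.750e-06 m²
R₁ = ρL/A = (1.67×10^-8)(2.06)/(3.750e-06) = 0.009174 Ω
Segment 2: A = 3.05 mm² = 3.050e-06 m²
R₂ = (1.67×10^-8)(44)/(3.050e-06) = 0.2409 Ω
R = R₁ + R₂ = 0.250 Ω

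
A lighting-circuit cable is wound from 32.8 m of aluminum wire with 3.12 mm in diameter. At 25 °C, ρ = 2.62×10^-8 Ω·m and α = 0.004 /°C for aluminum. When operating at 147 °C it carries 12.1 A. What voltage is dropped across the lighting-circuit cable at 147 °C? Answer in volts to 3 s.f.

2.02 V

A = π(d/2)² = π(1.5600e-03 m)² = 7.645e-06 m²
R₍25₎ = ρL/A = (2.62×10^-8)(32.8)/(7.645e-06) = 0.1124 Ω
R₍147₎ = R₍25₎(1 + αΔT) = 0.1124 × (1 + 0.004×122) = 0.1673 Ω
V = IR = 12.1 × 0.1673 = 2.02 V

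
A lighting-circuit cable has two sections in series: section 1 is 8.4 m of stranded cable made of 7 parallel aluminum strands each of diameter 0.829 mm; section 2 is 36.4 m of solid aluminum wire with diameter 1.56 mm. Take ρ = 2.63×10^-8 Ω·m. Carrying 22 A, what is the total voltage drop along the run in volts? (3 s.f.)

12.3 V

Section 1: A_strand = π(4.1450e-04)² = 5.398e-07 m²; R₁ = ρL/(N·A_s) = (2.63×10^-8)(8.4)/(7×5.398e-07) = 0.05847 Ω
Section 2: A = π(d/2)² = π(7.8000e-04 m)² = 1.911e-06 m²
R₂ = (2.63×10^-8)(36.4)/(1.911e-06) = 0.5009 Ω
R = R₁ + R₂ = 0.5593 Ω
V = IR = 22 × 0.5593 = 12.3 V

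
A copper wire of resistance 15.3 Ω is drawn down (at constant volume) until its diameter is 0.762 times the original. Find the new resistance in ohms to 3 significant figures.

45.4 Ω

Volume constant ⇒ L' = L/r² with r = 0.762. R' = ρL'/A' = ρ(L/r²)/(πr²d₀²/4) = R/r⁴.
R' = 2.966 × 15.3 = 45.4 Ω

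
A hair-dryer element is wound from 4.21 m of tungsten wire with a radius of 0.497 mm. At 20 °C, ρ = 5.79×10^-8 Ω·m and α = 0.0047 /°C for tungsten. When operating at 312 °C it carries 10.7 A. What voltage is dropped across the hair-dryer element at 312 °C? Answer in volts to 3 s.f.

A = πr² = π(4.9700e-04 m)² = 7.760e-07 m²
R₍20₎ = ρL/A = (5.79×10^-8)(4.21)/(7.760e-07) = 0.3141 Ω
R₍312₎ = R₍20₎(1 + αΔT) = 0.3141 × (1 + 0.0047×292) = 0.7452 Ω
V = IR = 10.7 × 0.7452 = 7.97 V

7.97 V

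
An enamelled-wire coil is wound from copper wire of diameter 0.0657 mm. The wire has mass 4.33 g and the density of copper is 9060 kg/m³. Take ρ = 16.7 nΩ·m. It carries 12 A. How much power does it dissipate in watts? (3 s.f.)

ρ = 16.7 nΩ·m = 1.67×10^-8 Ω·m
A = π(d/2)² = π(3.2850e-05 m)² = 3.3902e-09 m²
L = m/(density·A) = 0.00433/(9060×3.3902e-09) = 141 m
R = ρL/A = (1.67×10^-8)(141)/(3.3902e-09) = 694.4 Ω
P = I²R = (12)² × 694.4 = 1.00×10^5 W

1.00×10^5 W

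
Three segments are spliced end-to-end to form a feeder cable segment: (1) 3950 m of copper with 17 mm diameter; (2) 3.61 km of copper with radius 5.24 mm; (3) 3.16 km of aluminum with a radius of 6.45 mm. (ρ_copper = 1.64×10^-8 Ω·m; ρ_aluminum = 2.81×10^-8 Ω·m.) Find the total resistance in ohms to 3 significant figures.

1.65 Ω

Seg 1: A = π(d/2)² = π(8.5000e-03 m)² = 2.270e-04 m²
R_1 = (1.64×10^-8)(3950)/(2.270e-04) = 0.2854 Ω
Seg 2: A = πr² = π(5.2400e-03 m)² = 8.626e-05 m²
R_2 = (1.64×10^-8)(3610)/(8.626e-05) = 0.6863 Ω
Seg 3: A = πr² = π(6.4500e-03 m)² = 1.307e-04 m²
R_3 = (2.81×10^-8)(3160)/(1.307e-04) = 0.6794 Ω
R_total = R_1 + R_2 + R_3 = 1.65 Ω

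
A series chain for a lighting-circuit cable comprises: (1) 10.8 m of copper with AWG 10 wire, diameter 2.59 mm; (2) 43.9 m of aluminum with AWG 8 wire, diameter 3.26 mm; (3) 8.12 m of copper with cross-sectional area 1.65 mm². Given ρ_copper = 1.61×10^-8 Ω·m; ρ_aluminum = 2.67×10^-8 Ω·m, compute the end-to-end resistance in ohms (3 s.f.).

Seg 1: A = π(2.59/2 mm)² = π(1.2950e-03 m)² = 5.269e-06 m²
R_1 = (1.61×10^-8)(10.8)/(5.269e-06) = 0.033 Ω
Seg 2: A = π(3.26/2 mm)² = π(1.6300e-03 m)² = 8.347e-06 m²
R_2 = (2.67×10^-8)(43.9)/(8.347e-06) = 0.1404 Ω
Seg 3: A = 1.65 mm² = 1.650e-06 m²
R_3 = (1.61×10^-8)(8.12)/(1.650e-06) = 0.07923 Ω
R_total = R_1 + R_2 + R_3 = 0.253 Ω

0.253 Ω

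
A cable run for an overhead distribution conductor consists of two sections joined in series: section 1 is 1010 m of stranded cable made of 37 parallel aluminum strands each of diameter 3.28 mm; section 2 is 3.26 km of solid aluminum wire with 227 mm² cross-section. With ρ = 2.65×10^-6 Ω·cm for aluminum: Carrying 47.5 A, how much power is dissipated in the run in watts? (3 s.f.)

ρ = 2.65×10^-6 Ω·cm = 2.65×10^-8 Ω·m
Section 1: A_strand = π(1.6400e-03)² = 8.450e-06 m²; R₁ = ρL/(N·A_s) = (2.65×10^-8)(1010)/(37×8.450e-06) = 0.08561 Ω
Section 2: A = 227 mm² = 2.270e-04 m²
R₂ = (2.65×10^-8)(3260)/(2.270e-04) = 0.3806 Ω
R = R₁ + R₂ = 0.4662 Ω
P = I²R = (47.5)² × 0.4662 = 1050 W

1050 W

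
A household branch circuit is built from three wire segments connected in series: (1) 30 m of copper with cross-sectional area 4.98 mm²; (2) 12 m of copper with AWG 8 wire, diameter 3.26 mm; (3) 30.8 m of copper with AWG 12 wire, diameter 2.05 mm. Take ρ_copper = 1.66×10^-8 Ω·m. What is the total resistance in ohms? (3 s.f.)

Seg 1: A = 4.98 mm² = 4.980e-06 m²
R_1 = (1.66×10^-8)(30)/(4.980e-06) = 0.1 Ω
Seg 2: A = π(3.26/2 mm)² = π(1.6300e-03 m)² = 8.347e-06 m²
R_2 = (1.66×10^-8)(12)/(8.347e-06) = 0.02387 Ω
Seg 3: A = π(2.05/2 mm)² = π(1.0250e-03 m)² = 3.301e-06 m²
R_3 = (1.66×10^-8)(30.8)/(3.301e-06) = 0.1549 Ω
R_total = R_1 + R_2 + R_3 = 0.279 Ω

0.279 Ω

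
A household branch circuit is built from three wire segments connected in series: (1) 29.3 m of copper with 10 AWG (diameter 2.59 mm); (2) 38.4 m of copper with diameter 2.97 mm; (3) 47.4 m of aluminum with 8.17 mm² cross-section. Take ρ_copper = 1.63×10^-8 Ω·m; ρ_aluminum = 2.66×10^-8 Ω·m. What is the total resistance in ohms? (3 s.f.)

0.335 Ω

Seg 1: A = π(2.59/2 mm)² = π(1.2950e-03 m)² = 5.269e-06 m²
R_1 = (1.63×10^-8)(29.3)/(5.269e-06) = 0.09065 Ω
Seg 2: A = π(d/2)² = π(1.4850e-03 m)² = 6.928e-06 m²
R_2 = (1.63×10^-8)(38.4)/(6.928e-06) = 0.09035 Ω
Seg 3: A = 8.17 mm² = 8.170e-06 m²
R_3 = (2.66×10^-8)(47.4)/(8.170e-06) = 0.1543 Ω
R_total = R_1 + R_2 + R_3 = 0.335 Ω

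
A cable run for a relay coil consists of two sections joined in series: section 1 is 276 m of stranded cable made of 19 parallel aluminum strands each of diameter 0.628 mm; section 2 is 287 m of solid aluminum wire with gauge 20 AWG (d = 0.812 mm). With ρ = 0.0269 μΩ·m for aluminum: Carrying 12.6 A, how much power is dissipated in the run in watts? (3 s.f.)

2570 W

ρ = 0.0269 μΩ·m = 2.69×10^-8 Ω·m
Section 1: A_strand = π(3.1400e-04)² = 3.097e-07 m²; R₁ = ρL/(N·A_s) = (2.69×10^-8)(276)/(19×3.097e-07) = 1.262 Ω
Section 2: A = π(0.812/2 mm)² = π(4.0600e-04 m)² = 5.178e-07 m²
R₂ = (2.69×10^-8)(287)/(5.178e-07) = 14.91 Ω
R = R₁ + R₂ = 16.17 Ω
P = I²R = (12.6)² × 16.17 = 2570 W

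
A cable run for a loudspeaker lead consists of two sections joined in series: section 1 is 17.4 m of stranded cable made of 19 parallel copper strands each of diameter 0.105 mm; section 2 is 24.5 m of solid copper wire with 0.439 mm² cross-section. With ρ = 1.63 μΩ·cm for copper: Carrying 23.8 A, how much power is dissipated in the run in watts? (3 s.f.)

1490 W

ρ = 1.63 μΩ·cm = 1.63×10^-8 Ω·m
Section 1: A_strand = π(5.2500e-05)² = 8.659e-09 m²; R₁ = ρL/(N·A_s) = (1.63×10^-8)(17.4)/(19×8.659e-09) = 1.724 Ω
Section 2: A = 0.439 mm² = 4.390e-07 m²
R₂ = (1.63×10^-8)(24.5)/(4.390e-07) = 0.9097 Ω
R = R₁ + R₂ = 2.634 Ω
P = I²R = (23.8)² × 2.634 = 1490 W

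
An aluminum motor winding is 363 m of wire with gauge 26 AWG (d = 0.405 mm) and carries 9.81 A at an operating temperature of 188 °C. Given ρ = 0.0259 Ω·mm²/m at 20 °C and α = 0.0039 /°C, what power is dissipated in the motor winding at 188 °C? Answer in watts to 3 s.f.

11600 W

ρ = 0.0259 Ω·mm²/m = 2.59×10^-8 Ω·m
A = π(0.405/2 mm)² = π(2.0250e-04 m)² = 1.288e-07 m²
R₍20₎ = ρL/A = (2.59×10^-8)(363)/(1.288e-07) = 72.98 Ω
R₍188₎ = R₍20₎(1 + αΔT) = 72.98 × (1 + 0.0039×168) = 120.8 Ω
P = I²R = (9.81)² × 120.8 = 11600 W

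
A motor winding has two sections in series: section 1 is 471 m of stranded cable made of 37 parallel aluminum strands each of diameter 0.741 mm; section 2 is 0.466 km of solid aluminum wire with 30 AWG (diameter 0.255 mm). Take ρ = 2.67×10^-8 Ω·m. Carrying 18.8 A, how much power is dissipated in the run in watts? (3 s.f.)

86400 W

Section 1: A_strand = π(3.7050e-04)² = 4.312e-07 m²; R₁ = ρL/(N·A_s) = (2.67×10^-8)(471)/(37×4.312e-07) = 0.7881 Ω
Section 2: A = π(0.255/2 mm)² = π(1.2750e-04 m)² = 5.107e-08 m²
R₂ = (2.67×10^-8)(466)/(5.107e-08) = 243.6 Ω
R = R₁ + R₂ = 244.4 Ω
P = I²R = (18.8)² × 244.4 = 86400 W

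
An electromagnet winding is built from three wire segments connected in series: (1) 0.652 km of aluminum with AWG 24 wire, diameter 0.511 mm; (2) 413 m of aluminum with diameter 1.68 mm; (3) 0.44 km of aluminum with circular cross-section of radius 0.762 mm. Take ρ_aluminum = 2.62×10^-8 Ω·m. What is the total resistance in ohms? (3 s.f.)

Seg 1: A = π(0.511/2 mm)² = π(2.5550e-04 m)² = 2.051e-07 m²
R_1 = (2.62×10^-8)(652)/(2.051e-07) = 83.29 Ω
Seg 2: A = π(d/2)² = π(8.4000e-04 m)² = 2.217e-06 m²
R_2 = (2.62×10^-8)(413)/(2.217e-06) = 4.881 Ω
Seg 3: A = πr² = π(7.6200e-04 m)² = 1.824e-06 m²
R_3 = (2.62×10^-8)(440)/(1.824e-06) = 6.32 Ω
R_total = R_1 + R_2 + R_3 = 94.5 Ω

94.5 Ω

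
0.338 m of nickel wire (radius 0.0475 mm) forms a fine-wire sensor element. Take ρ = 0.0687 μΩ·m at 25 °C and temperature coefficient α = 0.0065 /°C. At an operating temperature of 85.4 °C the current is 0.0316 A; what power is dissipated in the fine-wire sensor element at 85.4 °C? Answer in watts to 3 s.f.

0.00456 W

ρ = 0.0687 μΩ·m = 6.87×10^-8 Ω·m
A = πr² = π(4.7500e-05 m)² = 7.088e-09 m²
R₍25₎ = ρL/A = (6.87×10^-8)(0.338)/(7.088e-09) = 3.276 Ω
R₍85.4₎ = R₍25₎(1 + αΔT) = 3.276 × (1 + 0.0065×60.4) = 4.562 Ω
P = I²R = (0.0316)² × 4.562 = 0.00456 W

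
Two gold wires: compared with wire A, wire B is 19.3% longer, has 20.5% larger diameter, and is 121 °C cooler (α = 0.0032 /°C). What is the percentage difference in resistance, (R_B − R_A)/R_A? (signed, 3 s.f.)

-49.7%

R ∝ ρL/d² with ρ ∝ (1+αΔT), so R_B/R_A = (1 + 19.3/100) × (1 + 20.5/100)⁻² × (1 − 0.0032×121)
= 1.193 × 0.6887 × 0.6128 = 0.5035
(R_B − R_A)/R_A = 0.5035 − 1 = -49.7%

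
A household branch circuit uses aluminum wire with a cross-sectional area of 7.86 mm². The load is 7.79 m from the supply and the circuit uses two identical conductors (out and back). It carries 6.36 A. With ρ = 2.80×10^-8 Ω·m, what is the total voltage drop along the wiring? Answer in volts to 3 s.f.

0.353 V

A = 7.86 mm² = 7.860e-06 m²
Total conductor length (both ways) L = 2 × 7.79 = 15.58 m
R = ρL/A = (2.80×10^-8)(15.58)/(7.860e-06) = 0.0555 Ω
V = IR = 6.36 × 0.0555 = 0.353 V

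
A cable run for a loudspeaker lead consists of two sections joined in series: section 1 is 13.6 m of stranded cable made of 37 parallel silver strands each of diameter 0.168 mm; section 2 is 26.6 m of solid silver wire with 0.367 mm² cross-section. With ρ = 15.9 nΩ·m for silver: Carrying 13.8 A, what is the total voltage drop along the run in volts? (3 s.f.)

19.5 V

ρ = 15.9 nΩ·m = 1.59×10^-8 Ω·m
Section 1: A_strand = π(8.4000e-05)² = 2.217e-08 m²; R₁ = ρL/(N·A_s) = (1.59×10^-8)(13.6)/(37×2.217e-08) = 0.2636 Ω
Section 2: A = 0.367 mm² = 3.670e-07 m²
R₂ = (1.59×10^-8)(26.6)/(3.670e-07) = 1.152 Ω
R = R₁ + R₂ = 1.416 Ω
V = IR = 13.8 × 1.416 = 19.5 V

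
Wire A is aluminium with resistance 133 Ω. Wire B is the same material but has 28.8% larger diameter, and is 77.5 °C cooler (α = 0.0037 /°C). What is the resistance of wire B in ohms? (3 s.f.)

R ∝ ρL/d² with ρ ∝ (1+αΔT), so R_B/R_A = (1 + 28.8/100)⁻² × (1 − 0.0037×77.5)
= 0.6028 × 0.7133 = 0.4299
R_B = 0.4299 × 133 = 57.2 Ω

57.2 Ω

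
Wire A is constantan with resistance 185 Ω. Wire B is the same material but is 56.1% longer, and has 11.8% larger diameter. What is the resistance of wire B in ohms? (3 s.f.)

231 Ω

R ∝ L/d², so R_B/R_A = (1 + 56.1/100) × (1 + 11.8/100)⁻²
= 1.561 × 0.8001 = 1.249
R_B = 1.249 × 185 = 231 Ω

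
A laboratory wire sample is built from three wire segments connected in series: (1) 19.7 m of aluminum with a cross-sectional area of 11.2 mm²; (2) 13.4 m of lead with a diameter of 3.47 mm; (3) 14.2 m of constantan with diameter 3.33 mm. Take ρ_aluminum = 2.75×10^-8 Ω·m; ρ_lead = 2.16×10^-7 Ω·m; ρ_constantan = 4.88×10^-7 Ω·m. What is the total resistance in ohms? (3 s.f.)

Seg 1: A = 11.2 mm² = 1.120e-05 m²
R_1 = (2.75×10^-8)(19.7)/(1.120e-05) = 0.04837 Ω
Seg 2: A = π(d/2)² = π(1.7350e-03 m)² = 9.457e-06 m²
R_2 = (2.16×10^-7)(13.4)/(9.457e-06) = 0.3061 Ω
Seg 3: A = π(d/2)² = π(1.6650e-03 m)² = 8.709e-06 m²
R_3 = (4.88×10^-7)(14.2)/(8.709e-06) = 0.7957 Ω
R_total = R_1 + R_2 + R_3 = 1.15 Ω

1.15 Ω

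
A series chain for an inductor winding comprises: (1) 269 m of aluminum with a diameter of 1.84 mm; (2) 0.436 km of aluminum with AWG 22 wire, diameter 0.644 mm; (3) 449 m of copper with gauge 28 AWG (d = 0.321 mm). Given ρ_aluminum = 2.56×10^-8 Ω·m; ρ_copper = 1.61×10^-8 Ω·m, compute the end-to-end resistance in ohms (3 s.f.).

Seg 1: A = π(d/2)² = π(9.2000e-04 m)² = 2.659e-06 m²
R_1 = (2.56×10^-8)(269)/(2.659e-06) = 2.59 Ω
Seg 2: A = π(0.644/2 mm)² = π(3.2200e-04 m)² = 3.257e-07 m²
R_2 = (2.56×10^-8)(436)/(3.257e-07) = 34.27 Ω
Seg 3: A = π(0.321/2 mm)² = π(1.6050e-04 m)² = 8.093e-08 m²
R_3 = (1.61×10^-8)(449)/(8.093e-08) = 89.32 Ω
R_total = R_1 + R_2 + R_3 = 126 Ω

126 Ω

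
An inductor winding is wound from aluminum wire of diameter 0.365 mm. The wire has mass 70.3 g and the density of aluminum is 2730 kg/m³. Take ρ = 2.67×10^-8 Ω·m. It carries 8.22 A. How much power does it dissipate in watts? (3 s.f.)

A = π(d/2)² = π(1.8250e-04 m)² = 1.0463e-07 m²
L = m/(density·A) = 0.0703/(2730×1.0463e-07) = 246.1 m
R = ρL/A = (2.67×10^-8)(246.1)/(1.0463e-07) = 62.8 Ω
P = I²R = (8.22)² × 62.8 = 4240 W

4240 W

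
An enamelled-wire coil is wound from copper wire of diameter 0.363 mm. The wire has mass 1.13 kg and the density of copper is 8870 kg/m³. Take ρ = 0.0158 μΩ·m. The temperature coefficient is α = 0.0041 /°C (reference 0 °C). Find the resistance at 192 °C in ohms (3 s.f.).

336 Ω

ρ = 0.0158 μΩ·m = 1.58×10^-8 Ω·m
A = π(d/2)² = π(1.8150e-04 m)² = 1.0349e-07 m²
L = m/(density·A) = 1.13/(8870×1.0349e-07) = 1231 m
R = ρL/A = (1.58×10^-8)(1231)/(1.0349e-07) = 187.9 Ω
R(192 °C) = 187.9 × (1 + 0.0041×192) = 336 Ω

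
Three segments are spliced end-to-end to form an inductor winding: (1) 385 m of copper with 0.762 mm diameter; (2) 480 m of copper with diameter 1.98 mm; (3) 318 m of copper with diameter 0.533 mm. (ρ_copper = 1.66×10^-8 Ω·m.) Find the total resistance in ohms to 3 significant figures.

Seg 1: A = π(d/2)² = π(3.8100e-04 m)² = 4.560e-07 m²
R_1 = (1.66×10^-8)(385)/(4.560e-07) = 14.01 Ω
Seg 2: A = π(d/2)² = π(9.9000e-04 m)² = 3.079e-06 m²
R_2 = (1.66×10^-8)(480)/(3.079e-06) = 2.588 Ω
Seg 3: A = π(d/2)² = π(2.6650e-04 m)² = 2.231e-07 m²
R_3 = (1.66×10^-8)(318)/(2.231e-07) = 23.66 Ω
R_total = R_1 + R_2 + R_3 = 40.3 Ω

40.3 Ω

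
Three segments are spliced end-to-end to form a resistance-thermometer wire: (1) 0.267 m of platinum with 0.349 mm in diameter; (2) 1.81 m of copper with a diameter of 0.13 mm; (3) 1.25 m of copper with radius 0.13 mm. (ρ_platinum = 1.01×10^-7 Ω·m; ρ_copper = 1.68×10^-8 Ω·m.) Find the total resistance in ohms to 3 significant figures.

Seg 1: A = π(d/2)² = π(1.7450e-04 m)² = 9.566e-08 m²
R_1 = (1.01×10^-7)(0.267)/(9.566e-08) = 0.2819 Ω
Seg 2: A = π(d/2)² = π(6.5000e-05 m)² = 1.327e-08 m²
R_2 = (1.68×10^-8)(1.81)/(1.327e-08) = 2.291 Ω
Seg 3: A = πr² = π(1.3000e-04 m)² = 5.309e-08 m²
R_3 = (1.68×10^-8)(1.25)/(5.309e-08) = 0.3955 Ω
R_total = R_1 + R_2 + R_3 = 2.97 Ω

2.97 Ω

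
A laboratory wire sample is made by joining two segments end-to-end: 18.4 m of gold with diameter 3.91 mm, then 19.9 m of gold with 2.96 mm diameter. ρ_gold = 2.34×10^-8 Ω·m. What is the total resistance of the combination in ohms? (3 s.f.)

0.104 Ω

Segment 1: A = π(d/2)² = π(1.9550e-03 m)² = 1.201e-05 m²
R₁ = ρL/A = (2.34×10^-8)(18.4)/(1.201e-05) = 0.03586 Ω
Segment 2: A = π(d/2)² = π(1.4800e-03 m)² = 6.881e-06 m²
R₂ = (2.34×10^-8)(19.9)/(6.881e-06) = 0.06767 Ω
R = R₁ + R₂ = 0.104 Ω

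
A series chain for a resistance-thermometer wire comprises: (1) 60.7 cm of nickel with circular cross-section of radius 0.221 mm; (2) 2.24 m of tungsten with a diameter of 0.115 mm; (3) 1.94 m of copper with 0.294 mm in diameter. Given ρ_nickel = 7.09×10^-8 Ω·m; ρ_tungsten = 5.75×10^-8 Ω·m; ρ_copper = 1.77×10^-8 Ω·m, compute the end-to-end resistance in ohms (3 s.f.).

Seg 1: A = πr² = π(2.2100e-04 m)² = 1.534e-07 m²
R_1 = (7.09×10^-8)(0.607)/(1.534e-07) = 0.2805 Ω
Seg 2: A = π(d/2)² = π(5.7500e-05 m)² = 1.039e-08 m²
R_2 = (5.75×10^-8)(2.24)/(1.039e-08) = 12.4 Ω
Seg 3: A = π(d/2)² = π(1.4700e-04 m)² = 6.789e-08 m²
R_3 = (1.77×10^-8)(1.94)/(6.789e-08) = 0.5058 Ω
R_total = R_1 + R_2 + R_3 = 13.2 Ω

13.2 Ω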